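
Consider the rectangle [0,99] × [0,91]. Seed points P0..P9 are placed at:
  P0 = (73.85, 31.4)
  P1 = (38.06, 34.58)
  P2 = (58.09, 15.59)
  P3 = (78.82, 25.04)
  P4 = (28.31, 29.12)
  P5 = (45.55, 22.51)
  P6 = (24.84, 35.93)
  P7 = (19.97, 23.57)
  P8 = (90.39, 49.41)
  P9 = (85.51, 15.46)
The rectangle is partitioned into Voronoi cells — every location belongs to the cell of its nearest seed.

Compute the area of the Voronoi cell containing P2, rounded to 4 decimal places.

1. box [0,99]×[0,91]: [(0, 0) (99, 0) (99, 91) (0, 91)]
2. ⊥bis P2·P0 via (65.97,23.495): [(0, 89.2564) (0, 0) (89.5395, 0)]  |A|=3995.987
3. ⊥bis P2·P1 via (48.075,25.085): [(55.9949, 33.4386) (24.2925, 0) (89.5395, 0)]  |A|=1090.8852
4. ⊥bis P2·P3 via (68.455,20.315): [(67.8677, 21.6033) (55.9949, 33.4386) (24.2925, 0) (77.7158, 0)]  |A|=963.1697
5. ⊥bis P2·P4 via (43.2,22.355): [(67.8677, 21.6033) (55.9949, 33.4386) (41.0958, 17.7236) (33.0434, 0) (77.7158, 0)]  |A|=885.6206
6. ⊥bis P2·P5 via (51.82,19.05): [(67.8677, 21.6033) (58.4239, 31.0172) (41.3076, 0) (77.7158, 0)]  |A|=620.2953
7. ⊥bis P2·P6 via (41.465,25.76): [(67.8677, 21.6033) (58.4239, 31.0172) (41.3076, 0) (77.7158, 0)]  |A|=620.2953
8. ⊥bis P2·P7 via (39.03,19.58): [(67.8677, 21.6033) (58.4239, 31.0172) (41.3076, 0) (77.7158, 0)]  |A|=620.2953
9. ⊥bis P2·P8 via (74.24,32.5): [(67.8677, 21.6033) (58.4239, 31.0172) (41.3076, 0) (77.7158, 0)]  |A|=620.2953
10. ⊥bis P2·P9 via (71.8,15.525): [(71.788, 13.0035) (67.8677, 21.6033) (58.4239, 31.0172) (41.3076, 0) (71.7264, 0)]  |A|=581.3537
11. canonical 5-gon: [(71.788, 13.0035) (67.8677, 21.6033) (58.4239, 31.0172) (41.3076, 0) (71.7264, 0)]
12. shoelace: 581.3537

Area of P2's cell: 581.3537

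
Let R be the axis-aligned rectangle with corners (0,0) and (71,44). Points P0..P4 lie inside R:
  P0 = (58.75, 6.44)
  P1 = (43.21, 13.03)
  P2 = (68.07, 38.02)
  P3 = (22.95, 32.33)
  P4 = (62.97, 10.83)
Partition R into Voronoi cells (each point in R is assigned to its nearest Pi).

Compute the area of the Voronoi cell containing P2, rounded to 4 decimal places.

1. box [0,71]×[0,44]: [(0, 0) (71, 0) (71, 44) (0, 44)]
2. ⊥bis P2·P0 via (63.41,22.23): [(0, 40.9438) (71, 19.99) (71, 44) (0, 44)]  |A|=960.8503
3. ⊥bis P2·P1 via (55.64,25.525): [(57.0719, 24.1005) (71, 19.99) (71, 44) (37.0684, 44)]  |A|=504.8172
4. ⊥bis P2·P3 via (45.51,35.175): [(45.4484, 35.6636) (57.0719, 24.1005) (71, 19.99) (71, 44) (44.3971, 44)]  |A|=474.2696
5. ⊥bis P2·P4 via (65.52,24.425): [(45.4484, 35.6636) (54.707, 26.4532) (71, 23.3971) (71, 44) (44.3971, 44)]  |A|=434.99
6. canonical 5-gon: [(45.4484, 35.6636) (54.707, 26.4532) (71, 23.3971) (71, 44) (44.3971, 44)]
7. shoelace: 434.99

Area of P2's cell: 434.9900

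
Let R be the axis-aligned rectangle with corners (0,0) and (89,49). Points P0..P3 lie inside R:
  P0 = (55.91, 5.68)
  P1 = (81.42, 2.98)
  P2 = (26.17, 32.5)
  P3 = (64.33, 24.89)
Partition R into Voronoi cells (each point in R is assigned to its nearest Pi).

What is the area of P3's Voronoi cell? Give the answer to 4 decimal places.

1. box [0,89]×[0,49]: [(0, 0) (89, 0) (89, 49) (0, 49)]
2. ⊥bis P3·P0 via (60.12,15.285): [(0, 41.6364) (89, 2.6265) (89, 49) (0, 49)]  |A|=2391.3005
3. ⊥bis P3·P1 via (72.875,13.935): [(0, 41.6364) (69.3942, 11.22) (89, 26.5126) (89, 49) (0, 49)]  |A|=2157.1476
4. ⊥bis P3·P2 via (45.25,28.695): [(43.986, 22.3567) (69.3942, 11.22) (89, 26.5126) (89, 49) (49.2993, 49)]  |A|=1338.4531
5. canonical 5-gon: [(43.986, 22.3567) (69.3942, 11.22) (89, 26.5126) (89, 49) (49.2993, 49)]
6. shoelace: 1338.4531

Area of P3's cell: 1338.4531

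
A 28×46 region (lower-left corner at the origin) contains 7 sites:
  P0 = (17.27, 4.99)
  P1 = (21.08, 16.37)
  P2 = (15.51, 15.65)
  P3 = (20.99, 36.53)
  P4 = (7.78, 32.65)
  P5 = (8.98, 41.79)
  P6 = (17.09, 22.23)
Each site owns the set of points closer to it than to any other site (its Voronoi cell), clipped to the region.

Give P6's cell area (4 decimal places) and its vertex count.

1. box [0,28]×[0,46]: [(0, 0) (28, 0) (28, 46) (0, 46)]
2. ⊥bis P6·P0 via (17.18,13.61): [(0, 13.4306) (28, 13.723) (28, 46) (0, 46)]  |A|=907.8497
3. ⊥bis P6·P1 via (19.085,19.3): [(0, 13.4306) (10.6278, 13.5416) (28, 25.3701) (28, 46) (0, 46)]  |A|=806.6813
4. ⊥bis P6·P2 via (16.3,18.94): [(0, 22.854) (17.968, 18.5395) (28, 25.3701) (28, 46) (0, 46)]  |A|=695.8708
5. ⊥bis P6·P3 via (19.04,29.38): [(0, 34.5727) (0, 22.854) (17.968, 18.5395) (28, 25.3701) (28, 26.9364)]  |A|=268.9981
6. ⊥bis P6·P4 via (12.435,27.44): [(15.6432, 30.3064) (5.7554, 21.472) (17.968, 18.5395) (28, 25.3701) (28, 26.9364)]  |A|=145.0835
7. ⊥bis P6·P5 via (13.035,32.01): [(15.6432, 30.3064) (5.7554, 21.472) (17.968, 18.5395) (28, 25.3701) (28, 26.9364)]  |A|=145.0835
8. canonical 5-gon: [(15.6432, 30.3064) (5.7554, 21.472) (17.968, 18.5395) (28, 25.3701) (28, 26.9364)]
9. shoelace: 145.0835

Area of P6's cell: 145.0835 (5 vertices)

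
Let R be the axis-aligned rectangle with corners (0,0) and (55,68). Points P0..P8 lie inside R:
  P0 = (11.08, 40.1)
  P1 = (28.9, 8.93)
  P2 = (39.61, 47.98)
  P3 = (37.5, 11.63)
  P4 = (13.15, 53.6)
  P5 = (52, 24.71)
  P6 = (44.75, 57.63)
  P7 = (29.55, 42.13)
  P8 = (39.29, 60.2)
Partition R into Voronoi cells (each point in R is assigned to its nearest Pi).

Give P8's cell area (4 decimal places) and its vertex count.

1. box [0,55]×[0,68]: [(0, 0) (55, 0) (55, 68) (0, 68)]
2. ⊥bis P8·P0 via (25.185,50.15): [(55, 8.3052) (55, 68) (12.4666, 68)]  |A|=1269.511
3. ⊥bis P8·P1 via (34.095,34.565): [(36.6599, 34.0452) (55, 30.3285) (55, 68) (12.4666, 68)]  |A|=1067.5551
4. ⊥bis P8·P2 via (39.45,54.09): [(22.6904, 53.6511) (55, 54.4972) (55, 68) (12.4666, 68)]  |A|=523.288
5. ⊥bis P8·P3 via (38.395,35.915): [(22.6904, 53.6511) (55, 54.4972) (55, 68) (12.4666, 68)]  |A|=523.288
6. ⊥bis P8·P4 via (26.22,56.9): [(27.0117, 53.7643) (55, 54.4972) (55, 68) (23.4174, 68)]  |A|=413.7605
7. ⊥bis P8·P5 via (45.645,42.455): [(27.0117, 53.7643) (55, 54.4972) (55, 68) (23.4174, 68)]  |A|=413.7605
8. ⊥bis P8·P6 via (42.02,58.915): [(27.0117, 53.7643) (39.7526, 54.0979) (46.2963, 68) (23.4174, 68)]  |A|=250.3194
9. ⊥bis P8·P7 via (34.42,51.165): [(26.6043, 55.3778) (29.4779, 53.8289) (39.7526, 54.0979) (46.2963, 68) (23.4174, 68)]  |A|=248.3167
10. canonical 5-gon: [(26.6043, 55.3778) (29.4779, 53.8289) (39.7526, 54.0979) (46.2963, 68) (23.4174, 68)]
11. shoelace: 248.3167

Area of P8's cell: 248.3167 (5 vertices)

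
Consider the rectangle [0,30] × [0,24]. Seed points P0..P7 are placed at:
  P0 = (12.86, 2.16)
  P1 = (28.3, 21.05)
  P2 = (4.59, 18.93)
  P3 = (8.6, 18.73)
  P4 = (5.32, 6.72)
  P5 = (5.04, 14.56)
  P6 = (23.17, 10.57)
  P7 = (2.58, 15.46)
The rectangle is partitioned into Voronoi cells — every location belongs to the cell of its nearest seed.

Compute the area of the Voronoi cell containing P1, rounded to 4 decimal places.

1. box [0,30]×[0,24]: [(0, 0) (30, 0) (30, 24) (0, 24)]
2. ⊥bis P1·P0 via (20.58,11.605): [(30, 3.9054) (30, 24) (5.4154, 24)]  |A|=247.0085
3. ⊥bis P1·P2 via (16.445,19.99): [(16.9278, 14.5902) (30, 3.9054) (30, 24) (16.0865, 24)]  |A|=196.802
4. ⊥bis P1·P3 via (18.45,19.89): [(19.3027, 12.649) (30, 3.9054) (30, 24) (17.966, 24)]  |A|=175.7775
5. ⊥bis P1·P4 via (16.81,13.885): [(19.3027, 12.649) (30, 3.9054) (30, 24) (17.966, 24)]  |A|=175.7775
6. ⊥bis P1·P5 via (16.67,17.805): [(19.3027, 12.649) (30, 3.9054) (30, 24) (17.966, 24)]  |A|=175.7775
7. ⊥bis P1·P6 via (25.735,15.81): [(18.5142, 19.3446) (30, 13.7223) (30, 24) (17.966, 24)]  |A|=87.0355
8. ⊥bis P1·P7 via (15.44,18.255): [(18.5142, 19.3446) (30, 13.7223) (30, 24) (17.966, 24)]  |A|=87.0355
9. canonical 4-gon: [(18.5142, 19.3446) (30, 13.7223) (30, 24) (17.966, 24)]
10. shoelace: 87.0355

Area of P1's cell: 87.0355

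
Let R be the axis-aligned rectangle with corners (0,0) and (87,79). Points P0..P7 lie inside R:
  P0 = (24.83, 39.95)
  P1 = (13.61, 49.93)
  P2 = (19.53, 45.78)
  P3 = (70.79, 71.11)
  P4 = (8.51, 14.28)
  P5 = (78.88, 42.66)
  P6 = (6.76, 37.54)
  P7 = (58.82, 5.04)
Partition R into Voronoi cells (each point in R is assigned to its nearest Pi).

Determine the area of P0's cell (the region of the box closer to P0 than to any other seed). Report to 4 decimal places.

1. box [0,87]×[0,79]: [(0, 0) (87, 0) (87, 79) (0, 79)]
2. ⊥bis P0·P1 via (19.22,44.94): [(0, 23.3319) (0, 0) (87, 0) (87, 79) (49.5158, 79)]  |A|=5494.776
3. ⊥bis P0·P2 via (22.18,42.865): [(0, 22.7014) (0, 0) (87, 0) (87, 79) (61.9285, 79)]  |A|=5129.7549
4. ⊥bis P0·P3 via (47.81,55.53): [(43.3491, 62.1097) (0, 22.7014) (0, 0) (85.4583, 0)]  |A|=3145.9341
5. ⊥bis P0·P4 via (16.67,27.115): [(43.3491, 62.1097) (9.7173, 31.5353) (59.3196, 0) (85.4583, 0)]  |A|=2100.306
6. ⊥bis P0·P5 via (51.855,41.305): [(51.4078, 50.2233) (43.3491, 62.1097) (9.7173, 31.5353) (53.7484, 3.542)]  |A|=1318.0303
7. ⊥bis P0·P6 via (15.795,38.745): [(51.4078, 50.2233) (43.3491, 62.1097) (15.9954, 37.2426) (17.4087, 26.6453) (53.7484, 3.542)]  |A|=1280.7318
8. ⊥bis P0·P7 via (41.825,22.495): [(52.2874, 32.6816) (51.4078, 50.2233) (43.3491, 62.1097) (15.9954, 37.2426) (17.4087, 26.6453) (34.7587, 15.6149)]  |A|=1012.8744
9. canonical 6-gon: [(52.2874, 32.6816) (51.4078, 50.2233) (43.3491, 62.1097) (15.9954, 37.2426) (17.4087, 26.6453) (34.7587, 15.6149)]
10. shoelace: 1012.8744

Area of P0's cell: 1012.8744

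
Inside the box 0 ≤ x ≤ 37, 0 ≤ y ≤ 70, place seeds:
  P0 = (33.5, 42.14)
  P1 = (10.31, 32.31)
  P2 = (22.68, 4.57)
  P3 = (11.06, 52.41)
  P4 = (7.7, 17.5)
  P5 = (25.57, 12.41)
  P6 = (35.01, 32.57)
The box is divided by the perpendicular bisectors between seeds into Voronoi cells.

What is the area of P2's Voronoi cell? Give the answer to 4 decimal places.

1. box [0,37]×[0,70]: [(0, 0) (37, 0) (37, 70) (0, 70)]
2. ⊥bis P2·P0 via (28.09,23.355): [(0, 31.4448) (0, 0) (37, 0) (37, 20.789)]  |A|=966.3245
3. ⊥bis P2·P1 via (16.495,18.44): [(27.7418, 23.4553) (0, 11.0844) (0, 0) (37, 0) (37, 20.789)]  |A|=683.9076
4. ⊥bis P2·P3 via (16.87,28.49): [(27.7418, 23.4553) (0, 11.0844) (0, 0) (37, 0) (37, 20.789)]  |A|=683.9076
5. ⊥bis P2·P4 via (15.19,11.035): [(27.7418, 23.4553) (24.7646, 22.1276) (5.6651, 0) (37, 0) (37, 20.789)]  |A|=483.9785
6. ⊥bis P2·P5 via (24.125,8.49): [(15.6802, 11.6029) (5.6651, 0) (37, 0) (37, 3.744)]  |A|=221.6987
7. ⊥bis P2·P6 via (28.845,18.57): [(15.6802, 11.6029) (5.6651, 0) (37, 0) (37, 3.744)]  |A|=221.6987
8. canonical 4-gon: [(15.6802, 11.6029) (5.6651, 0) (37, 0) (37, 3.744)]
9. shoelace: 221.6987

Area of P2's cell: 221.6987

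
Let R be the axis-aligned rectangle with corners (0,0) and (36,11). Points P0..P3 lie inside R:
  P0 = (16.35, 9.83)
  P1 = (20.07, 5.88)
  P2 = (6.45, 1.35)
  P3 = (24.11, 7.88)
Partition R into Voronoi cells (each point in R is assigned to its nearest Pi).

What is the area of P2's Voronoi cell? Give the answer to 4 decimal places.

1. box [0,36]×[0,11]: [(0, 0) (36, 0) (36, 11) (0, 11)]
2. ⊥bis P2·P0 via (11.4,5.59): [(0, 0) (16.1882, 0) (6.766, 11) (0, 11)]  |A|=126.248
3. ⊥bis P2·P1 via (13.26,3.615): [(0, 0) (14.4623, 0) (13.3668, 3.2938) (6.766, 11) (0, 11)]  |A|=123.4057
4. ⊥bis P2·P3 via (15.28,4.615): [(0, 0) (14.4623, 0) (13.3668, 3.2938) (6.766, 11) (0, 11)]  |A|=123.4057
5. canonical 5-gon: [(0, 0) (14.4623, 0) (13.3668, 3.2938) (6.766, 11) (0, 11)]
6. shoelace: 123.4057

Area of P2's cell: 123.4057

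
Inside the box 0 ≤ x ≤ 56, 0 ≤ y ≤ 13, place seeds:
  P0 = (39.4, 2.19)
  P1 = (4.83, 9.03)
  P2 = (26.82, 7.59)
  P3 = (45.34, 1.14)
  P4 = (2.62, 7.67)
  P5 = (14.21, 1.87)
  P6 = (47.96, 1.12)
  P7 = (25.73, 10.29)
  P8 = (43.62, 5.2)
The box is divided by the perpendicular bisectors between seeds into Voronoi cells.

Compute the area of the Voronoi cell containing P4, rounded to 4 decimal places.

1. box [0,56]×[0,13]: [(0, 0) (56, 0) (56, 13) (0, 13)]
2. ⊥bis P4·P0 via (21.01,4.93): [(0, 0) (20.2755, 0) (22.2124, 13) (0, 13)]  |A|=276.171
3. ⊥bis P4·P1 via (3.725,8.35): [(0, 0) (8.8635, 0) (0.8635, 13) (0, 13)]  |A|=63.225
4. ⊥bis P4·P2 via (14.72,7.63): [(0, 0) (8.8635, 0) (0.8635, 13) (0, 13)]  |A|=63.225
5. ⊥bis P4·P3 via (23.98,4.405): [(0, 0) (8.8635, 0) (0.8635, 13) (0, 13)]  |A|=63.225
6. ⊥bis P4·P5 via (8.415,4.77): [(0, 0) (6.0279, 0) (7.2996, 2.5412) (0.8635, 13) (0, 13)]  |A|=59.6222
7. ⊥bis P4·P6 via (25.29,4.395): [(0, 0) (6.0279, 0) (7.2996, 2.5412) (0.8635, 13) (0, 13)]  |A|=59.6222
8. ⊥bis P4·P7 via (14.175,8.98): [(0, 0) (6.0279, 0) (7.2996, 2.5412) (0.8635, 13) (0, 13)]  |A|=59.6222
9. ⊥bis P4·P8 via (23.12,6.435): [(0, 0) (6.0279, 0) (7.2996, 2.5412) (0.8635, 13) (0, 13)]  |A|=59.6222
10. canonical 5-gon: [(0, 0) (6.0279, 0) (7.2996, 2.5412) (0.8635, 13) (0, 13)]
11. shoelace: 59.6222

Area of P4's cell: 59.6222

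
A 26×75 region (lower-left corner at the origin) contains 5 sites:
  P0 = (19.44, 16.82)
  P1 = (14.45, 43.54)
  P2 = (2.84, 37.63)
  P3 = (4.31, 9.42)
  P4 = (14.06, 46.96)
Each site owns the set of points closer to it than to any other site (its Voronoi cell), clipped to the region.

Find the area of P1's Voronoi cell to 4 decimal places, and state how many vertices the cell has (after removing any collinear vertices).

Area of P1's cell: 237.0658 (4 vertices)

1. box [0,26]×[0,75]: [(0, 0) (26, 0) (26, 75) (0, 75)]
2. ⊥bis P1·P0 via (16.945,30.18): [(0, 27.0155) (26, 31.871) (26, 75) (0, 75)]  |A|=1184.4751
3. ⊥bis P1·P2 via (8.645,40.585): [(0, 57.5678) (14.2023, 29.6678) (26, 31.871) (26, 75) (0, 75)]  |A|=967.518
4. ⊥bis P1·P3 via (9.38,26.48): [(0, 57.5678) (14.2023, 29.6678) (26, 31.871) (26, 75) (0, 75)]  |A|=967.518
5. ⊥bis P1·P4 via (14.255,45.25): [(6.7084, 44.3894) (14.2023, 29.6678) (26, 31.871) (26, 46.5893)]  |A|=237.0658
6. canonical 4-gon: [(6.7084, 44.3894) (14.2023, 29.6678) (26, 31.871) (26, 46.5893)]
7. shoelace: 237.0658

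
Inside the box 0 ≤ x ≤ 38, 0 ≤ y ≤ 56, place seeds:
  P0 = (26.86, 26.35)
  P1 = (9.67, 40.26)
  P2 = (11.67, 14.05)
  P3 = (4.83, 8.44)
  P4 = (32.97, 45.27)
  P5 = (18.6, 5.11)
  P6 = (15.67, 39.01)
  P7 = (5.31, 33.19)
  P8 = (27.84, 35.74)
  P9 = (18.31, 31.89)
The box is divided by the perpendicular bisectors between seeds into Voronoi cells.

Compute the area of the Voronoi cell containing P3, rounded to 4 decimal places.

Area of P3's cell: 160.3005

1. box [0,38]×[0,56]: [(0, 0) (38, 0) (38, 56) (0, 56)]
2. ⊥bis P3·P0 via (15.845,17.395): [(0, 36.885) (0, 0) (29.9868, 0)]  |A|=553.0316
3. ⊥bis P3·P1 via (7.25,24.35): [(10.6057, 23.8396) (0, 25.4528) (0, 0) (29.9868, 0)]  |A|=492.4085
4. ⊥bis P3·P2 via (8.25,11.245): [(0, 21.3038) (0, 0) (17.4729, 0)]  |A|=186.1195
5. ⊥bis P3·P4 via (18.9,26.855): [(0, 21.3038) (0, 0) (17.4729, 0)]  |A|=186.1195
6. ⊥bis P3·P5 via (11.715,6.775): [(11.7608, 6.9644) (0, 21.3038) (0, 0) (10.0766, 0)]  |A|=160.3641
7. ⊥bis P3·P6 via (10.25,23.725): [(11.7608, 6.9644) (0, 21.3038) (0, 0) (10.0766, 0)]  |A|=160.3641
8. ⊥bis P3·P7 via (5.07,20.815): [(11.7608, 6.9644) (0.3255, 20.907) (0, 20.9133) (0, 0) (10.0766, 0)]  |A|=160.3005
9. ⊥bis P3·P8 via (16.335,22.09): [(11.7608, 6.9644) (0.3255, 20.907) (0, 20.9133) (0, 0) (10.0766, 0)]  |A|=160.3005
10. ⊥bis P3·P9 via (11.57,20.165): [(11.7608, 6.9644) (0.3255, 20.907) (0, 20.9133) (0, 0) (10.0766, 0)]  |A|=160.3005
11. canonical 5-gon: [(11.7608, 6.9644) (0.3255, 20.907) (0, 20.9133) (0, 0) (10.0766, 0)]
12. shoelace: 160.3005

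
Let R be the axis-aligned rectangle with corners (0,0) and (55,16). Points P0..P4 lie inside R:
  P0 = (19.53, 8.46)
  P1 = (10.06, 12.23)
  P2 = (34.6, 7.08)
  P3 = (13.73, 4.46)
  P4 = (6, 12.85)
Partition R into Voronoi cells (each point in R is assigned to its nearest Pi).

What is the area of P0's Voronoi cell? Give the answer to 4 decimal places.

1. box [0,55]×[0,16]: [(0, 0) (55, 0) (55, 16) (0, 16)]
2. ⊥bis P0·P1 via (14.795,10.345): [(10.6767, 0) (55, 0) (55, 16) (17.0463, 16)]  |A|=658.2167
3. ⊥bis P0·P2 via (27.065,7.77): [(10.6767, 0) (26.3535, 0) (27.8186, 16) (17.0463, 16)]  |A|=211.5937
4. ⊥bis P0·P3 via (16.63,6.46): [(14.486, 9.5688) (21.0852, 0) (26.3535, 0) (27.8186, 16) (17.0463, 16)]  |A|=161.7952
5. ⊥bis P0·P4 via (12.765,10.655): [(14.486, 9.5688) (21.0852, 0) (26.3535, 0) (27.8186, 16) (17.0463, 16)]  |A|=161.7952
6. canonical 5-gon: [(14.486, 9.5688) (21.0852, 0) (26.3535, 0) (27.8186, 16) (17.0463, 16)]
7. shoelace: 161.7952

Area of P0's cell: 161.7952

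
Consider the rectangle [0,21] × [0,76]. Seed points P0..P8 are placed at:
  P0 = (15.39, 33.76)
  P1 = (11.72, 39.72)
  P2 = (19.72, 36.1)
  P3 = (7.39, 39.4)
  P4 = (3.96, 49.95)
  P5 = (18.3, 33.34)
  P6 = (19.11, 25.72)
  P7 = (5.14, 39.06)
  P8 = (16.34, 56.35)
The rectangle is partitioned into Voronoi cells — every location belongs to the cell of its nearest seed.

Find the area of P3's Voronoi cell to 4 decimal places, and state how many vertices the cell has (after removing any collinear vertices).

1. box [0,21]×[0,76]: [(0, 0) (21, 0) (21, 76) (0, 76)]
2. ⊥bis P3·P0 via (11.39,36.58): [(0, 20.424) (21, 50.2112) (21, 76) (0, 76)]  |A|=854.3306
3. ⊥bis P3·P1 via (9.555,39.56): [(0, 20.424) (9.9284, 34.5069) (6.862, 76) (0, 76)]  |A|=418.2541
4. ⊥bis P3·P2 via (13.555,37.75): [(0, 20.424) (9.9284, 34.5069) (6.862, 76) (0, 76)]  |A|=418.2541
5. ⊥bis P3·P4 via (5.675,44.675): [(0, 42.83) (0, 20.424) (9.9284, 34.5069) (9.0948, 45.7868)]  |A|=163.7554
6. ⊥bis P3·P5 via (12.845,36.37): [(0, 42.83) (0, 20.424) (9.9284, 34.5069) (9.0948, 45.7868)]  |A|=163.7554
7. ⊥bis P3·P6 via (13.25,32.56): [(0, 42.83) (0, 21.2084) (1.3965, 22.4048) (9.9284, 34.5069) (9.0948, 45.7868)]  |A|=163.2077
8. ⊥bis P3·P7 via (6.265,39.23): [(5.4531, 44.6029) (7.4994, 31.0614) (9.9284, 34.5069) (9.0948, 45.7868)]  |A|=41.0046
9. ⊥bis P3·P8 via (11.865,47.875): [(5.4531, 44.6029) (7.4994, 31.0614) (9.9284, 34.5069) (9.0948, 45.7868)]  |A|=41.0046
10. canonical 4-gon: [(5.4531, 44.6029) (7.4994, 31.0614) (9.9284, 34.5069) (9.0948, 45.7868)]
11. shoelace: 41.0046

Area of P3's cell: 41.0046 (4 vertices)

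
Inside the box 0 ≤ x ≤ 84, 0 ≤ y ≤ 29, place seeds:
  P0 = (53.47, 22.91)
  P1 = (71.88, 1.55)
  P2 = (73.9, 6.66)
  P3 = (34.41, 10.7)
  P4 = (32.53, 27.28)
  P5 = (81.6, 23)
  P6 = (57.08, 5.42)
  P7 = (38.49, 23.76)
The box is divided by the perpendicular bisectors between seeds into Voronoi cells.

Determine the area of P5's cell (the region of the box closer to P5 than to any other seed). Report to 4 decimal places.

Area of P5's cell: 217.9679

1. box [0,84]×[0,29]: [(0, 0) (84, 0) (84, 29) (0, 29)]
2. ⊥bis P5·P0 via (67.535,22.955): [(67.6084, 0) (84, 0) (84, 29) (67.5157, 29)]  |A|=476.7005
3. ⊥bis P5·P1 via (76.74,12.275): [(67.5559, 16.4368) (84, 8.9852) (84, 29) (67.5157, 29)]  |A|=268.1118
4. ⊥bis P5·P2 via (77.75,14.83): [(67.5456, 19.6387) (84, 11.8848) (84, 29) (67.5157, 29)]  |A|=217.9679
5. ⊥bis P5·P3 via (58.005,16.85): [(67.5456, 19.6387) (84, 11.8848) (84, 29) (67.5157, 29)]  |A|=217.9679
6. ⊥bis P5·P4 via (57.065,25.14): [(67.5456, 19.6387) (84, 11.8848) (84, 29) (67.5157, 29)]  |A|=217.9679
7. ⊥bis P5·P6 via (69.34,14.21): [(67.5456, 19.6387) (84, 11.8848) (84, 29) (67.5157, 29)]  |A|=217.9679
8. ⊥bis P5·P7 via (60.045,23.38): [(67.5456, 19.6387) (84, 11.8848) (84, 29) (67.5157, 29)]  |A|=217.9679
9. canonical 4-gon: [(67.5456, 19.6387) (84, 11.8848) (84, 29) (67.5157, 29)]
10. shoelace: 217.9679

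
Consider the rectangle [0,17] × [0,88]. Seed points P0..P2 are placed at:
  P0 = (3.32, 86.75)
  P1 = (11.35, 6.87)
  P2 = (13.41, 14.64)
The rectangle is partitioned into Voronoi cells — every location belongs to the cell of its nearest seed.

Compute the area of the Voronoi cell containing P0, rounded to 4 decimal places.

Area of P0's cell: 633.8639

1. box [0,17]×[0,88]: [(0, 0) (17, 0) (17, 88) (0, 88)]
2. ⊥bis P0·P1 via (7.335,46.81): [(0, 46.0726) (17, 47.7816) (17, 88) (0, 88)]  |A|=698.2391
3. ⊥bis P0·P2 via (8.365,50.695): [(0, 49.5245) (17, 51.9033) (17, 88) (0, 88)]  |A|=633.8639
4. canonical 4-gon: [(0, 49.5245) (17, 51.9033) (17, 88) (0, 88)]
5. shoelace: 633.8639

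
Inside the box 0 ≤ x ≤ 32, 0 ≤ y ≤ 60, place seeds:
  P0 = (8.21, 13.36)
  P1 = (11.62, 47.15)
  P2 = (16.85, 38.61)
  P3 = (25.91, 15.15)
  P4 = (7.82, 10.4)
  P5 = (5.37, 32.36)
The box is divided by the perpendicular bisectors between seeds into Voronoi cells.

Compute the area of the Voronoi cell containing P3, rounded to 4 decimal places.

Area of P3's cell: 405.9672

1. box [0,32]×[0,60]: [(0, 0) (32, 0) (32, 60) (0, 60)]
2. ⊥bis P3·P0 via (17.06,14.255): [(18.5016, 0) (32, 0) (32, 60) (12.4338, 60)]  |A|=991.9375
3. ⊥bis P3·P1 via (18.765,31.15): [(15.4989, 29.6915) (18.5016, 0) (32, 0) (32, 37.0603)]  |A|=506.161
4. ⊥bis P3·P2 via (21.38,26.88): [(15.9936, 24.7998) (18.5016, 0) (32, 0) (32, 30.9813)]  |A|=415.3287
5. ⊥bis P3·P4 via (16.865,12.775): [(15.9936, 24.7998) (17.4256, 10.6401) (20.2194, 0) (32, 0) (32, 30.9813)]  |A|=406.1899
6. ⊥bis P3·P5 via (15.64,23.755): [(16.7651, 25.0978) (16.0498, 24.2441) (17.4256, 10.6401) (20.2194, 0) (32, 0) (32, 30.9813)]  |A|=405.9672
7. canonical 6-gon: [(16.7651, 25.0978) (16.0498, 24.2441) (17.4256, 10.6401) (20.2194, 0) (32, 0) (32, 30.9813)]
8. shoelace: 405.9672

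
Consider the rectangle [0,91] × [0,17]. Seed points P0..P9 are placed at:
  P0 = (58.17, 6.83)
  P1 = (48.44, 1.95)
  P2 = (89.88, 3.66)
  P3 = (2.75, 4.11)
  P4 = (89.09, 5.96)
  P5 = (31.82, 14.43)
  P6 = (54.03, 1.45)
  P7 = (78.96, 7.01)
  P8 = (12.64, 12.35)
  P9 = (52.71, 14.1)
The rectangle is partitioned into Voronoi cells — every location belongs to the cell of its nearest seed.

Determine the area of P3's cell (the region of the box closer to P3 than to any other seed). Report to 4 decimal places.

Area of P3's cell: 126.9908

1. box [0,91]×[0,17]: [(0, 0) (91, 0) (91, 17) (0, 17)]
2. ⊥bis P3·P0 via (30.46,5.47): [(0, 0) (30.7285, 0) (29.8941, 17) (0, 17)]  |A|=515.2919
3. ⊥bis P3·P1 via (25.595,3.03): [(0, 0) (25.4518, 0) (26.2554, 17) (0, 17)]  |A|=439.5111
4. ⊥bis P3·P2 via (46.315,3.885): [(0, 0) (25.4518, 0) (26.2554, 17) (0, 17)]  |A|=439.5111
5. ⊥bis P3·P4 via (45.92,5.035): [(0, 0) (25.4518, 0) (26.2554, 17) (0, 17)]  |A|=439.5111
6. ⊥bis P3·P5 via (17.285,9.27): [(0, 0) (20.5759, 0) (14.5408, 17) (0, 17)]  |A|=298.492
7. ⊥bis P3·P6 via (28.39,2.78): [(0, 0) (20.5759, 0) (14.5408, 17) (0, 17)]  |A|=298.492
8. ⊥bis P3·P7 via (40.855,5.56): [(0, 0) (20.5759, 0) (14.5408, 17) (0, 17)]  |A|=298.492
9. ⊥bis P3·P8 via (7.695,8.23): [(0, 0) (14.5519, 0) (0.3881, 17) (0, 17)]  |A|=126.9908
10. ⊥bis P3·P9 via (27.73,9.105): [(0, 0) (14.5519, 0) (0.3881, 17) (0, 17)]  |A|=126.9908
11. canonical 4-gon: [(0, 0) (14.5519, 0) (0.3881, 17) (0, 17)]
12. shoelace: 126.9908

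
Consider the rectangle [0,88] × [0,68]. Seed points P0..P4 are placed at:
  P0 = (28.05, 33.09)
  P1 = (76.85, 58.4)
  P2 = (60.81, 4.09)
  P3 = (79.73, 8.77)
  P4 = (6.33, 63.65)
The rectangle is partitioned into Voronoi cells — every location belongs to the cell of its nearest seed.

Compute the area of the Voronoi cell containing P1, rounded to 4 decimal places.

1. box [0,88]×[0,68]: [(0, 0) (88, 0) (88, 68) (0, 68)]
2. ⊥bis P1·P0 via (52.45,45.745): [(76.1755, 0) (88, 0) (88, 68) (40.9075, 68)]  |A|=2003.177
3. ⊥bis P1·P2 via (68.83,31.245): [(58.3678, 34.3349) (88, 25.5833) (88, 68) (40.9075, 68)]  |A|=1421.1362
4. ⊥bis P1·P3 via (78.29,33.585): [(58.3678, 34.3349) (63.7616, 32.7419) (88, 34.1485) (88, 68) (40.9075, 68)]  |A|=1317.3331
5. ⊥bis P1·P4 via (41.59,61.025): [(41.9584, 65.9737) (58.3678, 34.3349) (63.7616, 32.7419) (88, 34.1485) (88, 68) (42.1093, 68)]  |A|=1316.1156
6. canonical 6-gon: [(41.9584, 65.9737) (58.3678, 34.3349) (63.7616, 32.7419) (88, 34.1485) (88, 68) (42.1093, 68)]
7. shoelace: 1316.1156

Area of P1's cell: 1316.1156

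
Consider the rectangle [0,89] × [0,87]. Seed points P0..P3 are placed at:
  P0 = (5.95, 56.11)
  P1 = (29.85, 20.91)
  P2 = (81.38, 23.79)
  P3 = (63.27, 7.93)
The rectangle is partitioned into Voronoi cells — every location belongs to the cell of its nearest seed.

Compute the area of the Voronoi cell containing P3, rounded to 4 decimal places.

1. box [0,89]×[0,87]: [(0, 0) (89, 0) (89, 87) (0, 87)]
2. ⊥bis P3·P0 via (34.61,32.02): [(7.6958, 0) (89, 0) (89, 87) (80.8231, 87)]  |A|=3892.428
3. ⊥bis P3·P1 via (46.56,14.42): [(69.5321, 73.567) (40.9594, 0) (89, 0) (89, 87) (80.8231, 87)]  |A|=2668.874
4. ⊥bis P3·P2 via (72.325,15.86): [(54.8633, 35.7989) (40.9594, 0) (86.2145, 0)]  |A|=810.0413
5. canonical 3-gon: [(54.8633, 35.7989) (40.9594, 0) (86.2145, 0)]
6. shoelace: 810.0413

Area of P3's cell: 810.0413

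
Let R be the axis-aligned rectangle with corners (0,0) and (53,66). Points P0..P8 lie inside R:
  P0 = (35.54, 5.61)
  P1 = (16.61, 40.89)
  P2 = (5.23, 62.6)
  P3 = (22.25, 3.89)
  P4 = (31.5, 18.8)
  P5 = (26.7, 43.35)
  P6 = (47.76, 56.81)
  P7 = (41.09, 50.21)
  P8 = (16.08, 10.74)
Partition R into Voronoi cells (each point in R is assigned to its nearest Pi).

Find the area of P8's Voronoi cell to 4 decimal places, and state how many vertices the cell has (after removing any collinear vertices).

Area of P8's cell: 513.3333 (5 vertices)

1. box [0,53]×[0,66]: [(0, 0) (53, 0) (53, 66) (0, 66)]
2. ⊥bis P8·P0 via (25.81,8.175): [(0, 0) (23.6549, 0) (41.0537, 66) (0, 66)]  |A|=2135.3844
3. ⊥bis P8·P1 via (16.345,25.815): [(0, 26.1023) (0, 0) (23.6549, 0) (30.3951, 25.568)]  |A|=699.0962
4. ⊥bis P8·P2 via (10.655,36.67): [(0, 26.1023) (0, 0) (23.6549, 0) (30.3951, 25.568)]  |A|=699.0962
5. ⊥bis P8·P3 via (19.165,7.315): [(0, 26.1023) (0, 0) (11.0438, 0) (27.5819, 14.8963) (30.3951, 25.568)]  |A|=605.1666
6. ⊥bis P8·P4 via (23.79,14.77): [(18.0323, 25.7853) (0, 26.1023) (0, 0) (11.0438, 0) (24.9589, 12.5337)]  |A|=513.3333
7. ⊥bis P8·P5 via (21.39,27.045): [(18.0323, 25.7853) (0, 26.1023) (0, 0) (11.0438, 0) (24.9589, 12.5337)]  |A|=513.3333
8. ⊥bis P8·P6 via (31.92,33.775): [(18.0323, 25.7853) (0, 26.1023) (0, 0) (11.0438, 0) (24.9589, 12.5337)]  |A|=513.3333
9. ⊥bis P8·P7 via (28.585,30.475): [(18.0323, 25.7853) (0, 26.1023) (0, 0) (11.0438, 0) (24.9589, 12.5337)]  |A|=513.3333
10. canonical 5-gon: [(18.0323, 25.7853) (0, 26.1023) (0, 0) (11.0438, 0) (24.9589, 12.5337)]
11. shoelace: 513.3333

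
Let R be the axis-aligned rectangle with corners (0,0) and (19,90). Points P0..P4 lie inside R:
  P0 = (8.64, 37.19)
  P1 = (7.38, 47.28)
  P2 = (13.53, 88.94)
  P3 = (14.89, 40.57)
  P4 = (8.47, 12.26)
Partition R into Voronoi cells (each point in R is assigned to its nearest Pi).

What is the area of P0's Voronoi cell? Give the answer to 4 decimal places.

1. box [0,19]×[0,90]: [(0, 0) (19, 0) (19, 90) (0, 90)]
2. ⊥bis P0·P1 via (8.01,42.235): [(0, 41.2347) (0, 0) (19, 0) (19, 43.6074)]  |A|=806.0002
3. ⊥bis P0·P2 via (11.085,63.065): [(0, 41.2347) (0, 0) (19, 0) (19, 43.6074)]  |A|=806.0002
4. ⊥bis P0·P3 via (11.765,38.88): [(9.8279, 42.462) (0, 41.2347) (0, 0) (19, 0) (19, 25.5017)]  |A|=722.9661
5. ⊥bis P0·P4 via (8.555,24.725): [(9.8279, 42.462) (0, 41.2347) (0, 24.7833) (19, 24.6538) (19, 25.5017)]  |A|=253.3135
6. canonical 5-gon: [(9.8279, 42.462) (0, 41.2347) (0, 24.7833) (19, 24.6538) (19, 25.5017)]
7. shoelace: 253.3135

Area of P0's cell: 253.3135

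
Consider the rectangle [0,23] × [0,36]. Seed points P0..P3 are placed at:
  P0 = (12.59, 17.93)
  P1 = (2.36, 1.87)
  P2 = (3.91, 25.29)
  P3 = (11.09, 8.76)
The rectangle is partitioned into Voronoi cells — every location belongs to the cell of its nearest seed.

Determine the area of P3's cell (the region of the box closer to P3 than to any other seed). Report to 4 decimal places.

1. box [0,23]×[0,36]: [(0, 0) (23, 0) (23, 36) (0, 36)]
2. ⊥bis P3·P0 via (11.84,13.345): [(0, 15.2818) (0, 0) (23, 0) (23, 11.5195)]  |A|=308.2142
3. ⊥bis P3·P1 via (6.725,5.315): [(0, 15.2818) (0, 13.8359) (10.9198, 0) (23, 0) (23, 11.5195)]  |A|=232.6715
4. ⊥bis P3·P2 via (7.5,17.025): [(2.5328, 14.8674) (0.0403, 13.7848) (10.9198, 0) (23, 0) (23, 11.5195)]  |A|=230.755
5. canonical 5-gon: [(2.5328, 14.8674) (0.0403, 13.7848) (10.9198, 0) (23, 0) (23, 11.5195)]
6. shoelace: 230.755

Area of P3's cell: 230.7550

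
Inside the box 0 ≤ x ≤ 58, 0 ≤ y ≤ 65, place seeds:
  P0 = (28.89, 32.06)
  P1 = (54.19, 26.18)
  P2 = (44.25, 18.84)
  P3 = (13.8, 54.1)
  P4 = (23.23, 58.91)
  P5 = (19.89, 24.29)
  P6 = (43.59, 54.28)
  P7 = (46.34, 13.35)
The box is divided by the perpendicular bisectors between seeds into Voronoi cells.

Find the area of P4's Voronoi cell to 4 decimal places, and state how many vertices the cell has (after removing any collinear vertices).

1. box [0,58]×[0,65]: [(0, 0) (58, 0) (58, 65) (0, 65)]
2. ⊥bis P4·P0 via (26.06,45.485): [(0, 39.9915) (58, 52.218) (58, 65) (0, 65)]  |A|=1095.9243
3. ⊥bis P4·P1 via (38.71,42.545): [(0, 39.9915) (46.3368, 49.7594) (58, 60.7918) (58, 65) (0, 65)]  |A|=1045.9251
4. ⊥bis P4·P2 via (33.74,38.875): [(0, 39.9915) (46.3368, 49.7594) (58, 60.7918) (58, 65) (0, 65)]  |A|=1045.9251
5. ⊥bis P4·P3 via (18.515,56.505): [(24.3228, 45.1188) (46.3368, 49.7594) (58, 60.7918) (58, 65) (14.1819, 65)]  |A|=600.8102
6. ⊥bis P4·P5 via (21.56,41.6): [(24.3228, 45.1188) (46.3368, 49.7594) (58, 60.7918) (58, 65) (14.1819, 65)]  |A|=600.8102
7. ⊥bis P4·P6 via (33.41,56.595): [(24.3228, 45.1188) (31.1264, 46.553) (35.3214, 65) (14.1819, 65)]  |A|=269.8832
8. ⊥bis P4·P7 via (34.785,36.13): [(24.3228, 45.1188) (31.1264, 46.553) (35.3214, 65) (14.1819, 65)]  |A|=269.8832
9. canonical 4-gon: [(24.3228, 45.1188) (31.1264, 46.553) (35.3214, 65) (14.1819, 65)]
10. shoelace: 269.8832

Area of P4's cell: 269.8832 (4 vertices)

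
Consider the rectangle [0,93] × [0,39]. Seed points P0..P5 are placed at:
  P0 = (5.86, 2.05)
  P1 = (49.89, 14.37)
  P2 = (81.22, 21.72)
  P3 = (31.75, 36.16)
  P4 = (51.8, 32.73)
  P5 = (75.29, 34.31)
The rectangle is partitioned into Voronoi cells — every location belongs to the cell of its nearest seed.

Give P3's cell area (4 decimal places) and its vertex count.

Area of P3's cell: 705.0239 (5 vertices)

1. box [0,93]×[0,39]: [(0, 0) (93, 0) (93, 39) (0, 39)]
2. ⊥bis P3·P0 via (18.805,19.105): [(0, 33.3783) (43.9758, 0) (93, 0) (93, 39) (0, 39)]  |A|=2893.0821
3. ⊥bis P3·P1 via (40.82,25.265): [(0, 33.3783) (26.4502, 13.3022) (57.3187, 39) (0, 39)]  |A|=810.829
4. ⊥bis P3·P2 via (56.485,28.94): [(0, 33.3783) (26.4502, 13.3022) (57.3187, 39) (0, 39)]  |A|=810.829
5. ⊥bis P3·P4 via (41.775,34.445): [(0, 33.3783) (26.4502, 13.3022) (40.1024, 24.6676) (42.5542, 39) (0, 39)]  |A|=705.0239
6. ⊥bis P3·P5 via (53.52,35.235): [(0, 33.3783) (26.4502, 13.3022) (40.1024, 24.6676) (42.5542, 39) (0, 39)]  |A|=705.0239
7. canonical 5-gon: [(0, 33.3783) (26.4502, 13.3022) (40.1024, 24.6676) (42.5542, 39) (0, 39)]
8. shoelace: 705.0239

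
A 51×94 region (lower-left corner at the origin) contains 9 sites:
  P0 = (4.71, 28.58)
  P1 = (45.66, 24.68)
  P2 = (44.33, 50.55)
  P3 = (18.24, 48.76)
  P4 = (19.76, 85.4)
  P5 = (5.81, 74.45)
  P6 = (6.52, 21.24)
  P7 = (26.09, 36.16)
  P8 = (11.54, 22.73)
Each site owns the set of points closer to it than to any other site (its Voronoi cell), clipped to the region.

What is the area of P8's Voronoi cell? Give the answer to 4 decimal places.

1. box [0,51]×[0,94]: [(0, 0) (51, 0) (51, 94) (0, 94)]
2. ⊥bis P8·P0 via (8.125,25.655): [(0, 16.1689) (0, 0) (51, 0) (51, 75.7125)]  |A|=2342.9749
3. ⊥bis P8·P1 via (28.6,23.705): [(27.2148, 47.9427) (0, 16.1689) (0, 0) (29.9548, 0)]  |A|=938.0731
4. ⊥bis P8·P2 via (27.935,36.64): [(27.8554, 36.7338) (22.7591, 42.7406) (0, 16.1689) (0, 0) (29.9548, 0)]  |A|=911.4351
5. ⊥bis P8·P3 via (14.89,35.745): [(28.1063, 32.3432) (16.4281, 35.3491) (0, 16.1689) (0, 0) (29.9548, 0)]  |A|=848.3259
6. ⊥bis P8·P4 via (15.65,54.065): [(28.1063, 32.3432) (16.4281, 35.3491) (0, 16.1689) (0, 0) (29.9548, 0)]  |A|=848.3259
7. ⊥bis P8·P5 via (8.675,48.59): [(28.1063, 32.3432) (16.4281, 35.3491) (0, 16.1689) (0, 0) (29.9548, 0)]  |A|=848.3259
8. ⊥bis P8·P6 via (9.03,21.985): [(28.1063, 32.3432) (16.4281, 35.3491) (7.9881, 25.4952) (15.5554, 0) (29.9548, 0)]  |A|=585.452
9. ⊥bis P8·P7 via (18.815,29.445): [(28.8962, 18.5231) (14.954, 33.628) (7.9881, 25.4952) (15.5554, 0) (29.9548, 0)]  |A|=482.8113
10. canonical 5-gon: [(28.8962, 18.5231) (14.954, 33.628) (7.9881, 25.4952) (15.5554, 0) (29.9548, 0)]
11. shoelace: 482.8113

Area of P8's cell: 482.8113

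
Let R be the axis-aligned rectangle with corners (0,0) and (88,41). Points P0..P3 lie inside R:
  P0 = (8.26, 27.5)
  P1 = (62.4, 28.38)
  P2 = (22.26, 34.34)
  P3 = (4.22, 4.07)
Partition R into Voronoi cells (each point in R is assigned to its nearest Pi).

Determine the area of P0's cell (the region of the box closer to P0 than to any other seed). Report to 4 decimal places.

1. box [0,88]×[0,41]: [(0, 0) (88, 0) (88, 41) (0, 41)]
2. ⊥bis P0·P1 via (35.33,27.94): [(0, 0) (35.7841, 0) (35.1177, 41) (0, 41)]  |A|=1453.4882
3. ⊥bis P0·P2 via (15.26,30.92): [(0, 0) (30.3666, 0) (10.3352, 41) (0, 41)]  |A|=834.3875
4. ⊥bis P0·P3 via (6.24,15.785): [(0, 16.861) (24.1646, 12.6943) (10.3352, 41) (0, 41)]  |A|=437.9273
5. canonical 4-gon: [(0, 16.861) (24.1646, 12.6943) (10.3352, 41) (0, 41)]
6. shoelace: 437.9273

Area of P0's cell: 437.9273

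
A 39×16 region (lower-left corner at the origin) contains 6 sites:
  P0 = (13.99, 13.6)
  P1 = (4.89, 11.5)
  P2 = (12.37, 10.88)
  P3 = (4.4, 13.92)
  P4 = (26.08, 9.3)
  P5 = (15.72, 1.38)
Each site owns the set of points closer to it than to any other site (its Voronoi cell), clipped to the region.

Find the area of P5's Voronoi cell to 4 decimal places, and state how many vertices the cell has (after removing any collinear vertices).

1. box [0,39]×[0,16]: [(0, 0) (39, 0) (39, 16) (0, 16)]
2. ⊥bis P5·P0 via (14.855,7.49): [(0, 5.387) (0, 0) (39, 0) (39, 10.9082)]  |A|=317.7563
3. ⊥bis P5·P1 via (10.305,6.44): [(10.7421, 6.9077) (4.2872, 0) (39, 0) (39, 10.9082)]  |A|=274.0154
4. ⊥bis P5·P2 via (14.045,6.13): [(19.9453, 8.2106) (8.0349, 4.0107) (4.2872, 0) (39, 0) (39, 10.9082)]  |A|=262.4477
5. ⊥bis P5·P3 via (10.06,7.65): [(19.9453, 8.2106) (8.0349, 4.0107) (4.2872, 0) (39, 0) (39, 10.9082)]  |A|=262.4477
6. ⊥bis P5·P4 via (20.9,5.34): [(18.9687, 7.8663) (8.0349, 4.0107) (4.2872, 0) (24.9823, 0)]  |A|=96.0976
7. canonical 4-gon: [(18.9687, 7.8663) (8.0349, 4.0107) (4.2872, 0) (24.9823, 0)]
8. shoelace: 96.0976

Area of P5's cell: 96.0976 (4 vertices)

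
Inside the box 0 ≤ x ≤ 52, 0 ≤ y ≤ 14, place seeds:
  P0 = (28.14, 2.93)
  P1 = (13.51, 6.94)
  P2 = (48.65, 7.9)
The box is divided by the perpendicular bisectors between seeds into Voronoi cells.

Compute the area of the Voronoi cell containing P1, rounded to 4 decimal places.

1. box [0,52]×[0,14]: [(0, 0) (52, 0) (52, 14) (0, 14)]
2. ⊥bis P1·P0 via (20.825,4.935): [(0, 0) (19.4723, 0) (23.3097, 14) (0, 14)]  |A|=299.4741
3. ⊥bis P1·P2 via (31.08,7.42): [(0, 0) (19.4723, 0) (23.3097, 14) (0, 14)]  |A|=299.4741
4. canonical 4-gon: [(0, 0) (19.4723, 0) (23.3097, 14) (0, 14)]
5. shoelace: 299.4741

Area of P1's cell: 299.4741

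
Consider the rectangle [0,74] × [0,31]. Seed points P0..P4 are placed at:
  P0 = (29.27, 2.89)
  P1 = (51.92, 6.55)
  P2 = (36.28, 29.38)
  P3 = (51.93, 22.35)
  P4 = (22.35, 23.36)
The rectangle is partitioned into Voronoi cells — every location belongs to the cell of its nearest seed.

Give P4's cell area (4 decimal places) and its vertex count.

1. box [0,74]×[0,31]: [(0, 0) (74, 0) (74, 31) (0, 31)]
2. ⊥bis P4·P0 via (25.81,13.125): [(0, 4.3998) (74, 29.4159) (74, 31) (0, 31)]  |A|=1042.8196
3. ⊥bis P4·P1 via (37.135,14.955): [(0, 4.3998) (38.5414, 17.4289) (46.2563, 31) (0, 31)]  |A|=826.4785
4. ⊥bis P4·P2 via (29.315,26.37): [(0, 4.3998) (33.8625, 15.8472) (27.3141, 31) (0, 31)]  |A|=657.3179
5. ⊥bis P4·P3 via (37.14,22.855): [(0, 4.3998) (33.8625, 15.8472) (27.3141, 31) (0, 31)]  |A|=657.3179
6. canonical 4-gon: [(0, 4.3998) (33.8625, 15.8472) (27.3141, 31) (0, 31)]
7. shoelace: 657.3179

Area of P4's cell: 657.3179 (4 vertices)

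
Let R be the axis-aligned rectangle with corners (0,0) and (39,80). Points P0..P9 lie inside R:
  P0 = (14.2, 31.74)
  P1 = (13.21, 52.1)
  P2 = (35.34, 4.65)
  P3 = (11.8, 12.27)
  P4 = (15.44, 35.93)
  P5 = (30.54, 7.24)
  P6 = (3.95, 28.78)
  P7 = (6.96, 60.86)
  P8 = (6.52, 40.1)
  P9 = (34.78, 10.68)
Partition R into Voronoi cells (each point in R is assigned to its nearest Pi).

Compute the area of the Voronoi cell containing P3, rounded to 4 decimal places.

Area of P3's cell: 436.8063

1. box [0,39]×[0,80]: [(0, 0) (39, 0) (39, 80) (0, 80)]
2. ⊥bis P3·P0 via (13,22.005): [(0, 23.6075) (0, 0) (39, 0) (39, 18.8001)]  |A|=826.9469
3. ⊥bis P3·P1 via (12.505,32.185): [(0, 23.6075) (0, 0) (39, 0) (39, 18.8001)]  |A|=826.9469
4. ⊥bis P3·P2 via (23.57,8.46): [(27.3808, 20.2323) (0, 23.6075) (0, 0) (20.8315, 0)]  |A|=533.9297
5. ⊥bis P3·P4 via (13.62,24.1): [(27.3808, 20.2323) (0, 23.6075) (0, 0) (20.8315, 0)]  |A|=533.9297
6. ⊥bis P3·P5 via (21.17,9.755): [(24.0911, 20.6378) (0, 23.6075) (0, 0) (18.5517, 0)]  |A|=475.7976
7. ⊥bis P3·P6 via (7.875,20.525): [(24.0911, 20.6378) (11.402, 22.202) (0, 16.7807) (0, 0) (18.5517, 0)]  |A|=436.8781
8. ⊥bis P3·P7 via (9.38,36.565): [(24.0911, 20.6378) (11.402, 22.202) (0, 16.7807) (0, 0) (18.5517, 0)]  |A|=436.8781
9. ⊥bis P3·P8 via (9.16,26.185): [(24.0911, 20.6378) (11.402, 22.202) (0, 16.7807) (0, 0) (18.5517, 0)]  |A|=436.8781
10. ⊥bis P3·P9 via (23.29,11.475): [(23.866, 19.7992) (23.9254, 20.6583) (11.402, 22.202) (0, 16.7807) (0, 0) (18.5517, 0)]  |A|=436.8063
11. canonical 6-gon: [(23.866, 19.7992) (23.9254, 20.6583) (11.402, 22.202) (0, 16.7807) (0, 0) (18.5517, 0)]
12. shoelace: 436.8063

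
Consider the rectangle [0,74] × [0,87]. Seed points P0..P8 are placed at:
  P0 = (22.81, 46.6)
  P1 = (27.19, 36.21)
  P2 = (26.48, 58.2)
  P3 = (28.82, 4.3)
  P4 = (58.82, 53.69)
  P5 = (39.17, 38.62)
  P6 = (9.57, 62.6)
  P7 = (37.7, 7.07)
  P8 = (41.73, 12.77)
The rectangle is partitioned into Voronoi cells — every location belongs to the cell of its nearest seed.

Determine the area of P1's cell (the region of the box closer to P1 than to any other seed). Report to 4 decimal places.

Area of P1's cell: 606.3072

1. box [0,74]×[0,87]: [(0, 0) (74, 0) (74, 87) (0, 87)]
2. ⊥bis P1·P0 via (25,41.405): [(0, 30.866) (0, 0) (74, 0) (74, 62.0614)]  |A|=3438.3146
3. ⊥bis P1·P2 via (26.835,47.205): [(39.7474, 47.6219) (0, 30.866) (0, 0) (74, 0) (74, 48.7278)]  |A|=3209.96
4. ⊥bis P1·P3 via (28.005,20.255): [(39.7474, 47.6219) (0, 30.866) (0, 18.8245) (74, 22.6045) (74, 48.7278)]  |A|=1677.0889
5. ⊥bis P1·P4 via (43.005,44.95): [(41.4972, 47.6784) (39.7474, 47.6219) (0, 30.866) (0, 18.8245) (55.8659, 21.6782)]  |A|=1010.1476
6. ⊥bis P1·P5 via (33.18,37.415): [(31.8006, 44.2719) (0, 30.866) (0, 18.8245) (36.5443, 20.6912)]  |A|=626.7614
7. ⊥bis P1·P6 via (18.38,49.405): [(31.8006, 44.2719) (0, 30.866) (0, 18.8245) (36.5443, 20.6912)]  |A|=626.7614
8. ⊥bis P1·P7 via (32.445,21.64): [(36.089, 22.9543) (31.8006, 44.2719) (0, 30.866) (0, 18.8245) (28.7039, 20.2907)]  |A|=617.7984
9. ⊥bis P1·P8 via (34.46,24.49): [(35.6336, 25.218) (31.8006, 44.2719) (0, 30.866) (0, 18.8245) (27.5993, 20.2343)]  |A|=606.3072
10. canonical 5-gon: [(35.6336, 25.218) (31.8006, 44.2719) (0, 30.866) (0, 18.8245) (27.5993, 20.2343)]
11. shoelace: 606.3072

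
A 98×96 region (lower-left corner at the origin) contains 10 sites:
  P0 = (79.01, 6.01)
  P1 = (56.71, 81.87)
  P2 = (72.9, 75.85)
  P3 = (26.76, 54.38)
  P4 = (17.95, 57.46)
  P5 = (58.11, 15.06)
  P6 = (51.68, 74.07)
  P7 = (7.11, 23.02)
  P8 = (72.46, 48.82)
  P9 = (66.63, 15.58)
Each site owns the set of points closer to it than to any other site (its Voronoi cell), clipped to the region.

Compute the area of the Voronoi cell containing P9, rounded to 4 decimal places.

1. box [0,98]×[0,96]: [(0, 0) (98, 0) (98, 96) (0, 96)]
2. ⊥bis P9·P0 via (72.82,10.795): [(0, 0) (64.4752, 0) (98, 43.3685) (98, 96) (0, 96)]  |A|=8681.0407
3. ⊥bis P9·P1 via (61.67,48.725): [(0, 39.4964) (0, 0) (64.4752, 0) (98, 43.3685) (98, 54.1616)]  |A|=3862.2818
4. ⊥bis P9·P2 via (69.765,45.715): [(53.1243, 47.4462) (0, 39.4964) (0, 0) (64.4752, 0) (97.5773, 42.8216)]  |A|=3606.9749
5. ⊥bis P9·P3 via (46.695,34.98): [(58.3024, 46.9075) (12.6538, 0) (64.4752, 0) (97.5773, 42.8216)]  |A|=2123.9396
6. ⊥bis P9·P4 via (42.29,36.52): [(58.3024, 46.9075) (12.6538, 0) (64.4752, 0) (97.5773, 42.8216)]  |A|=2123.9396
7. ⊥bis P9·P5 via (62.37,15.32): [(60.4558, 46.6835) (63.305, 0) (64.4752, 0) (97.5773, 42.8216)]  |A|=886.0328
8. ⊥bis P9·P6 via (59.155,44.825): [(64.699, 46.242) (60.5475, 45.1809) (63.305, 0) (64.4752, 0) (97.5773, 42.8216)]  |A|=882.8653
9. ⊥bis P9·P7 via (36.87,19.3): [(64.699, 46.242) (60.5475, 45.1809) (63.305, 0) (64.4752, 0) (97.5773, 42.8216)]  |A|=882.8653
10. ⊥bis P9·P8 via (69.545,32.2): [(61.251, 33.6547) (63.305, 0) (64.4752, 0) (87, 29.1386)]  |A|=445.698
11. canonical 4-gon: [(61.251, 33.6547) (63.305, 0) (64.4752, 0) (87, 29.1386)]
12. shoelace: 445.698

Area of P9's cell: 445.6980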